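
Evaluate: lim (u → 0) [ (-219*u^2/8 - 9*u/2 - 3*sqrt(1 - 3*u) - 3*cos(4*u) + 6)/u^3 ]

Substitution gives 0/0; apply L'Hôpital's rule 3 times.
After differentiating numerator and denominator 3 times the quotient is (-192*sin(4*u) + 243/(8*(1 - 3*u)^(5/2)))/(6); at u = 0 this is 81/16.

81/16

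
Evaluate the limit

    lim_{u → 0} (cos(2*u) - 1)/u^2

Direct substitution gives 0/0.
Apply L'Hôpital: lim (-2*sin(2*u))/(2*u), still 0/0.
After 2 applications of L'Hôpital's rule the quotient is (-4*cos(2*u))/(2); substituting u = 0 gives -2.

-2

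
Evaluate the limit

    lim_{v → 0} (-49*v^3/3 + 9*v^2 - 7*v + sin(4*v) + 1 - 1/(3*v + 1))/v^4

Substitution gives 0/0; apply L'Hôpital's rule 4 times.
After differentiating numerator and denominator 4 times the quotient is (256*sin(4*v) - 1944/(3*v + 1)^5)/(24); at v = 0 this is -81.

-81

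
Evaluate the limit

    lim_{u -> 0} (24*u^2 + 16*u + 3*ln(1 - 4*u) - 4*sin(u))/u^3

-190/3

Substitution gives 0/0 (the numerator vanishes to order 3).
Expand each term to order u^3: the coefficient of u^3 in 3·ln(1 - 4u) is -64 and in -4·sin(u) is 2/3.
Lower-order terms cancel with the polynomial part, so the numerator is (-190/3)·u^3 + o(u^3), and the limit is (-190/3)/(1) = -190/3.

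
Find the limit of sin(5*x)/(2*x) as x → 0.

Substitution gives 0/0.
Write it as (5/2)·sin(5x)/(5x); since sin(u)/u → 1, the limit is 5/2.

5/2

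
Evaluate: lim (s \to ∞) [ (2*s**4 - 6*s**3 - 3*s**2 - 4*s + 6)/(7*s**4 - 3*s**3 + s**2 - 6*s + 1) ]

Numerator and denominator both have degree 4.
Dividing every term by s^4, all lower-order terms vanish and the limit is the ratio of leading coefficients, 2/(7) = 2/7.

2/7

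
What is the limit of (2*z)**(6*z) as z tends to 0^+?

Base → 0⁺ and exponent → 0⁺: a 0^0 form.
Take logs: 6z·ln(2z). This is 0·(−∞); rewriting as ln(2z)/(1/(6z)) and applying L'Hôpital gives 0.
Hence the limit is e^0 = 1.

1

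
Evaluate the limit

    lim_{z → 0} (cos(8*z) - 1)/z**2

Direct substitution gives 0/0.
Apply L'Hôpital: lim (-8*sin(8*z))/(2*z), still 0/0.
After 2 applications of L'Hôpital's rule the quotient is (-64*cos(8*z))/(2); substituting z = 0 gives -32.

-32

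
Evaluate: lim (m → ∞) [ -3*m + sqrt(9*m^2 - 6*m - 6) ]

This has the form ∞ − ∞. Multiply and divide by the conjugate √(9*m^2 - 6*m - 6) + 3m.
That gives (-6m - 6) / (√(9*m^2 - 6*m - 6) + 3m).
Divide numerator and denominator by m: the limit is -6/(2·3) = -1.

-1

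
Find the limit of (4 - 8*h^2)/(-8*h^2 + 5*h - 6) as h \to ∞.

Numerator and denominator both have degree 2.
Dividing every term by h^2, all lower-order terms vanish and the limit is the ratio of leading coefficients, -8/(-8) = 1.

1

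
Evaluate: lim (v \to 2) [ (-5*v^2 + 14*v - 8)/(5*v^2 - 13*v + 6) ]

Since v = 2 makes numerator and denominator zero, (v - 2) divides both.
Cancelling it gives (4 - 5*v)/(5*v - 3); now plug in v = 2 to get -6/7.

-6/7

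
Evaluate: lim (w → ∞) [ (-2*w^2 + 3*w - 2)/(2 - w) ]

The numerator has higher degree (2 > 1); the quotient behaves like (-2/(-1))·w^1 for large |w|.
As w → +∞ this diverges to ∞.

∞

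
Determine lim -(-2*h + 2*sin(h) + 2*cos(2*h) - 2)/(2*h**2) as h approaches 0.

2

Substitution gives 0/0; apply L'Hôpital's rule 2 times.
After differentiating numerator and denominator 2 times the quotient is (-2*sin(h) - 8*cos(2*h))/(-4); at h = 0 this is 2.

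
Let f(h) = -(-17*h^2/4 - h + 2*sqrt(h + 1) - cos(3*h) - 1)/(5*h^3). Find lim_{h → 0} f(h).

Substitution gives 0/0 (the numerator vanishes to order 3).
Expand each term to order h^3: the coefficient of h^3 in −cos(3h) is 0 and in 2·√(1 + h) is 1/8.
Lower-order terms cancel with the polynomial part, so the numerator is (1/8)·h^3 + o(h^3), and the limit is (1/8)/(-5) = -1/40.

-1/40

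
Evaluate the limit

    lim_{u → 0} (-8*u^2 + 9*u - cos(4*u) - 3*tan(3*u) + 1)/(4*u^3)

-27/4

Substitution gives 0/0 (the numerator vanishes to order 3).
Expand each term to order u^3: the coefficient of u^3 in −cos(4u) is 0 and in -3·tan(3u) is -27.
Lower-order terms cancel with the polynomial part, so the numerator is (-27)·u^3 + o(u^3), and the limit is (-27)/(4) = -27/4.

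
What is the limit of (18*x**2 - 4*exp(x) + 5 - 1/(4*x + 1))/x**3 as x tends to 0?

190/3

Substitution gives 0/0 (the numerator vanishes to order 3).
Expand each term to order x^3: the coefficient of x^3 in -4·e^(x) is -2/3 and in −1/(1 + 4x) is 64.
Lower-order terms cancel with the polynomial part, so the numerator is (190/3)·x^3 + o(x^3), and the limit is (190/3)/(1) = 190/3.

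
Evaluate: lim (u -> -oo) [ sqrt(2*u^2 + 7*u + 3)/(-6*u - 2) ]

For large |u|, √(2*u^2 + 7*u + 3) ≈ √2·|u| and the denominator ≈ -6u.
Since u → −∞, |u| = −u, giving −√2/(-6) = √(2)/6.

√(2)/6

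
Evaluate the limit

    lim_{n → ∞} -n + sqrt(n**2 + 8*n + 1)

This has the form ∞ − ∞. Multiply and divide by the conjugate √(n^2 + 8*n + 1) + n.
That gives (8n + 1) / (√(n^2 + 8*n + 1) + n).
Divide numerator and denominator by n: the limit is 8/(2·1) = 4.

4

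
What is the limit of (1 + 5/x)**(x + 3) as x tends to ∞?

Write it as [(1 + 5/x)^x]^(1) · (1 + 5/x)^(3). The bracketed term tends to e^(5) and the second factor to 1, so the limit is e^(5).

e^(5)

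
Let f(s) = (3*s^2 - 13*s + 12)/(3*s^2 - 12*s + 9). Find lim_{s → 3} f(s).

5/6

Direct substitution gives 0/0, so factor. Both numerator and denominator have (s - 3) as a factor.
After cancelling, the expression reduces to (3*s - 4)/(3*s - 3).
Substituting s = 3 gives 5/6.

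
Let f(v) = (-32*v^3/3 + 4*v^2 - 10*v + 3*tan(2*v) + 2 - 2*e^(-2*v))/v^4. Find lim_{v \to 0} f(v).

-4/3

Substitution gives 0/0 (the numerator vanishes to order 4).
Expand each term to order v^4: the coefficient of v^4 in 3·tan(2v) is 0 and in -2·e^(-2v) is -4/3.
Lower-order terms cancel with the polynomial part, so the numerator is (-4/3)·v^4 + o(v^4), and the limit is (-4/3)/(1) = -4/3.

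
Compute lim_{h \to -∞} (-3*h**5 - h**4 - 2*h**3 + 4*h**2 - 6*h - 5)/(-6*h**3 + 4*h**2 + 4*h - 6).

The numerator has higher degree (5 > 3); the quotient behaves like (-3/(-6))·h^2 for large |h|.
As h → −∞ this diverges to ∞.

∞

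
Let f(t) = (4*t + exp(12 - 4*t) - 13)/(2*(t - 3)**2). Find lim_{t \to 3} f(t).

Direct substitution gives 0/0.
Apply L'Hôpital: lim (4 - 4*e^(12 - 4*t))/(4*t - 12), still 0/0.
After 2 applications of L'Hôpital's rule the quotient is (16*e^(12 - 4*t))/(4); substituting t = 3 gives 4.

4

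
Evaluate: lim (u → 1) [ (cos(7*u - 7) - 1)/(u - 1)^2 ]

Direct substitution gives 0/0.
Apply L'Hôpital: lim (-7*sin(7*u - 7))/(2*u - 2), still 0/0.
After 2 applications of L'Hôpital's rule the quotient is (-49*cos(7*u - 7))/(2); substituting u = 1 gives -49/2.

-49/2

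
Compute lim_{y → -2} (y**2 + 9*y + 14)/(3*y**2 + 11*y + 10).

-5

Direct substitution gives 0/0, so factor. Both numerator and denominator have (y + 2) as a factor.
After cancelling, the expression reduces to (y + 7)/(3*y + 5).
Substituting y = -2 gives -5.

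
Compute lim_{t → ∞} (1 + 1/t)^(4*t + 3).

e^(4)

Let L be the limit and take ln: ln L = lim (4t + 3)·ln(1 + 1/t) = lim (4t + 3)·(1/t + O(1/t²)) = 4.
Hence L = e^(4).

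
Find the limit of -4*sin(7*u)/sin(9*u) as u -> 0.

Substitution gives 0/0.
Divide numerator and denominator by u: sin(7u)/u → 7 and sin(9u)/u → 9, so the limit is -4·7/9 = -28/9.

-28/9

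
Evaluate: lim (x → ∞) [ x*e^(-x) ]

Write as x^1/e^{1x}, an ∞/∞ form.
Exponential growth dominates any polynomial, so repeated L'Hôpital (or the standard result) gives 0.

0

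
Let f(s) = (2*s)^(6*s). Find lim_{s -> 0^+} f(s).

Base → 0⁺ and exponent → 0⁺: a 0^0 form.
Take logs: 6s·ln(2s). This is 0·(−∞); rewriting as ln(2s)/(1/(6s)) and applying L'Hôpital gives 0.
Hence the limit is e^0 = 1.

1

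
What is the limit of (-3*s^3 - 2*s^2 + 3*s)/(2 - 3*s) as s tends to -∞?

The numerator has higher degree (3 > 1); the quotient behaves like (-3/(-3))·s^2 for large |s|.
As s → −∞ this diverges to ∞.

∞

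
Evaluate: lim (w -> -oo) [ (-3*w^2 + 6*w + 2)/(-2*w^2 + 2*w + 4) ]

Numerator and denominator both have degree 2.
Dividing every term by w^2, all lower-order terms vanish and the limit is the ratio of leading coefficients, -3/(-2) = 3/2.

3/2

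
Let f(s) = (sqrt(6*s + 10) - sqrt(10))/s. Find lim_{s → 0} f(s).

3*√(10)/10

A 0/0 form; rationalise with √(10 + 6s) + √10. This collapses the numerator to 6s, leaving 6/(√(10 + 6s) + √10) → 6/(2√10) = 3*√(10)/10.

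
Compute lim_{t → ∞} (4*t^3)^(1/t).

Base → ∞ and exponent → 0: an ∞^0 form.
Take logs: (1/t)·ln(4·t^3) = (ln 4 + 3·ln t)/t → 0.
So the limit is e^0 = 1.

1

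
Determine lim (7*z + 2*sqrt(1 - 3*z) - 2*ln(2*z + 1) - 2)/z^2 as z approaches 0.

Substitution gives 0/0; apply L'Hôpital's rule 2 times.
After differentiating numerator and denominator 2 times the quotient is (8/(2*z + 1)^2 - 9/(2*(1 - 3*z)^(3/2)))/(2); at z = 0 this is 7/4.

7/4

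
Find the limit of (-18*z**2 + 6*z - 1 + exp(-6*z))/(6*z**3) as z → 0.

-6

Direct substitution gives 0/0.
Apply L'Hôpital: lim (-36*z + 6 - 6*e^(-6*z))/(18*z^2), still 0/0.
Apply L'Hôpital: lim (-36 + 36*e^(-6*z))/(36*z), still 0/0.
After 3 applications of L'Hôpital's rule the quotient is (-216*e^(-6*z))/(36); substituting z = 0 gives -6.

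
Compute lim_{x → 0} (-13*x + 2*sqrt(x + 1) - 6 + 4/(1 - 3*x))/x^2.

143/4

Substitution gives 0/0 (the numerator vanishes to order 2).
Expand each term to order x^2: the coefficient of x^2 in 2·√(1 + x) is -1/4 and in 4·1/(1 - 3x) is 36.
Lower-order terms cancel with the polynomial part, so the numerator is (143/4)·x^2 + o(x^2), and the limit is (143/4)/(1) = 143/4.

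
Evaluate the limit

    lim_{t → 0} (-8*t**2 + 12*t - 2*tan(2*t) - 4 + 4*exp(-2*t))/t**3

-32/3

Substitution gives 0/0; apply L'Hôpital's rule 3 times.
After differentiating numerator and denominator 3 times the quotient is (-64*tan(2*t)^2/cos(2*t)^2 - 32/cos(2*t)^4 - 32*e^(-2*t))/(6); at t = 0 this is -32/3.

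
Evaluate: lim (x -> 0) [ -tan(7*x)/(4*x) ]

-7/4

Substitution gives 0/0.
Since tan(u)/u → 1 as u → 0, tan(7x)/(7x) → 1 and the limit is 7/(-4) = -7/4.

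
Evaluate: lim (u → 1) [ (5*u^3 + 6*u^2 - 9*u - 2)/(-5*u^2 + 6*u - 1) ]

-9/2

At u = 1 both the top and bottom vanish — a removable singularity. Factoring out (u - 1) from each leaves (5*u^2 + 11*u + 2)/(1 - 5*u), which at u = 1 equals -9/2.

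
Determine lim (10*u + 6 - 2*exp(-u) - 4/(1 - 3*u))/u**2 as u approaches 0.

-37

Substitution gives 0/0 (the numerator vanishes to order 2).
Expand each term to order u^2: the coefficient of u^2 in -2·e^(-u) is -1 and in -4·1/(1 - 3u) is -36.
Lower-order terms cancel with the polynomial part, so the numerator is (-37)·u^2 + o(u^2), and the limit is (-37)/(1) = -37.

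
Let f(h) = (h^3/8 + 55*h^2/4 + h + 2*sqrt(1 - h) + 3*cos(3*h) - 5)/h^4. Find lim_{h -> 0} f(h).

Substitution gives 0/0; apply L'Hôpital's rule 4 times.
After differentiating numerator and denominator 4 times the quotient is (243*cos(3*h) - 15/(8*(1 - h)^(7/2)))/(24); at h = 0 this is 643/64.

643/64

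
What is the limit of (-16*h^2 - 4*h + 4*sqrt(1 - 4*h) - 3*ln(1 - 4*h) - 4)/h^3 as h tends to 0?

Substitution gives 0/0; apply L'Hôpital's rule 3 times.
After differentiating numerator and denominator 3 times the quotient is (384/(1 - 4*h)^3 + 96*(4*h - 1)^3/(1 - 4*h)^(11/2))/(6); at h = 0 this is 48.

48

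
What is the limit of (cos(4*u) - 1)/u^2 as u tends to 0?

Direct substitution gives 0/0.
Apply L'Hôpital: lim (-4*sin(4*u))/(2*u), still 0/0.
After 2 applications of L'Hôpital's rule the quotient is (-16*cos(4*u))/(2); substituting u = 0 gives -8.

-8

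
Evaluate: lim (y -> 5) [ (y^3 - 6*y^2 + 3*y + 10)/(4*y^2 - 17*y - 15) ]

Since y = 5 makes numerator and denominator zero, (y - 5) divides both.
Cancelling it gives (y^2 - y - 2)/(4*y + 3); now plug in y = 5 to get 18/23.

18/23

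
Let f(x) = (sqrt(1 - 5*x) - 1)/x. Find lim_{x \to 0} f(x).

Substitution gives 0/0. Multiply numerator and denominator by the conjugate √(1 - 5x) + √1.
The numerator becomes (1 - 5x) − 1 = -5x, so the expression simplifies to -5/(√(1 - 5x) + √1).
Letting x → 0 gives -5/(2√1) = -5/2.

-5/2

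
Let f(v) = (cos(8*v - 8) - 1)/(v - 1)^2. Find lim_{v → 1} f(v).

Direct substitution gives 0/0.
Apply L'Hôpital: lim (-8*sin(8*v - 8))/(2*v - 2), still 0/0.
After 2 applications of L'Hôpital's rule the quotient is (-64*cos(8*v - 8))/(2); substituting v = 1 gives -32.

-32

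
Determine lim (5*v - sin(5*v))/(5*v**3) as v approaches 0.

Direct substitution gives 0/0.
Apply L'Hôpital: lim (5 - 5*cos(5*v))/(15*v^2), still 0/0.
Apply L'Hôpital: lim (25*sin(5*v))/(30*v), still 0/0.
After 3 applications of L'Hôpital's rule the quotient is (125*cos(5*v))/(30); substituting v = 0 gives 25/6.

25/6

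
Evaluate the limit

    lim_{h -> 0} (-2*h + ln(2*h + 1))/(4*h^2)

-1/2

Direct substitution gives 0/0.
Apply L'Hôpital: lim (-2 + 2/(2*h + 1))/(8*h), still 0/0.
After 2 applications of L'Hôpital's rule the quotient is (-4/(2*h + 1)^2)/(8); substituting h = 0 gives -1/2.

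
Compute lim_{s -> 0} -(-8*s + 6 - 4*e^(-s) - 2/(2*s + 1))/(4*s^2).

Substitution gives 0/0; apply L'Hôpital's rule 2 times.
After differentiating numerator and denominator 2 times the quotient is (-4*e^(-s) - 16/(2*s + 1)^3)/(-8); at s = 0 this is 5/2.

5/2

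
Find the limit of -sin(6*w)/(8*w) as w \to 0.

-3/4

Substitution gives 0/0.
Write it as (6/(-8))·sin(6w)/(6w); since sin(u)/u → 1, the limit is -3/4.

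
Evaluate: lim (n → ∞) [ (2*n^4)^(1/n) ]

1

Base → ∞ and exponent → 0: an ∞^0 form.
Take logs: (1/n)·ln(2·n^4) = (ln 2 + 4·ln n)/n → 0.
So the limit is e^0 = 1.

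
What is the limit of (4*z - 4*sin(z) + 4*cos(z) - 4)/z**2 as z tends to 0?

-2

Substitution gives 0/0; apply L'Hôpital's rule 2 times.
After differentiating numerator and denominator 2 times the quotient is (-4*sqrt(2)*cos(z + pi/4))/(2); at z = 0 this is -2.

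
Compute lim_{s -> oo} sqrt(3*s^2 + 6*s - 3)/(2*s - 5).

For large |s|, √(3*s^2 + 6*s - 3) ≈ √3·|s| and the denominator ≈ 2s.
Since s → +∞, |s| = s, giving √3/(2) = √(3)/2.

√(3)/2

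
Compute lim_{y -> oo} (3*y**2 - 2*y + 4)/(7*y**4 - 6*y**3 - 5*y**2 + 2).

The denominator has degree 4 and the numerator degree 2. Dividing numerator and denominator by y^4 sends every term to 0 except the leading denominator term, so the limit is 0.

0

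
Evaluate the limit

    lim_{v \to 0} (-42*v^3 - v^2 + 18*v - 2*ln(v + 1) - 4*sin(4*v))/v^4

1/2

Substitution gives 0/0; apply L'Hôpital's rule 4 times.
After differentiating numerator and denominator 4 times the quotient is (-1024*sin(4*v) + 12/(v + 1)^4)/(24); at v = 0 this is 1/2.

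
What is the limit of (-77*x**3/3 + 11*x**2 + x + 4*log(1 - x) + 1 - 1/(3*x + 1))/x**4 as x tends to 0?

Substitution gives 0/0 (the numerator vanishes to order 4).
Expand each term to order x^4: the coefficient of x^4 in 4·ln(1 - x) is -1 and in −1/(1 + 3x) is -81.
Lower-order terms cancel with the polynomial part, so the numerator is (-82)·x^4 + o(x^4), and the limit is (-82)/(1) = -82.

-82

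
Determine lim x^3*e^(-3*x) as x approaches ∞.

0

Write as x^3/e^{3x}, an ∞/∞ form.
Exponential growth dominates any polynomial, so repeated L'Hôpital (or the standard result) gives 0.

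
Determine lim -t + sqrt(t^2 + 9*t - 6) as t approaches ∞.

9/2

This has the form ∞ − ∞. Multiply and divide by the conjugate √(t^2 + 9*t - 6) + t.
That gives (9t - 6) / (√(t^2 + 9*t - 6) + t).
Divide numerator and denominator by t: the limit is 9/(2·1) = 9/2.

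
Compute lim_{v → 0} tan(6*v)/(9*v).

2/3

Substitution gives 0/0.
Since tan(u)/u → 1 as u → 0, tan(6v)/(6v) → 1 and the limit is 6/9 = 2/3.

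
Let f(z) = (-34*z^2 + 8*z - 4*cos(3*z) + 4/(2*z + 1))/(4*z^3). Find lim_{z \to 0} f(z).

Substitution gives 0/0; apply L'Hôpital's rule 3 times.
After differentiating numerator and denominator 3 times the quotient is (-108*sin(3*z) - 192/(2*z + 1)^4)/(24); at z = 0 this is -8.

-8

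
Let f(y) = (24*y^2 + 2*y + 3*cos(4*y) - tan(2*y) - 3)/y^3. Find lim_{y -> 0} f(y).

-8/3

Substitution gives 0/0 (the numerator vanishes to order 3).
Expand each term to order y^3: the coefficient of y^3 in −tan(2y) is -8/3 and in 3·cos(4y) is 0.
Lower-order terms cancel with the polynomial part, so the numerator is (-8/3)·y^3 + o(y^3), and the limit is (-8/3)/(1) = -8/3.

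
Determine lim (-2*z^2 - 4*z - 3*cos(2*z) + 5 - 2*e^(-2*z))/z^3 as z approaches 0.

Substitution gives 0/0 (the numerator vanishes to order 3).
Expand each term to order z^3: the coefficient of z^3 in -2·e^(-2z) is 8/3 and in -3·cos(2z) is 0.
Lower-order terms cancel with the polynomial part, so the numerator is (8/3)·z^3 + o(z^3), and the limit is (8/3)/(1) = 8/3.

8/3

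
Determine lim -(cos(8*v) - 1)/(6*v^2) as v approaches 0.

16/3

Direct substitution gives 0/0.
Apply L'Hôpital: lim (-8*sin(8*v))/(-12*v), still 0/0.
After 2 applications of L'Hôpital's rule the quotient is (-64*cos(8*v))/(-12); substituting v = 0 gives 16/3.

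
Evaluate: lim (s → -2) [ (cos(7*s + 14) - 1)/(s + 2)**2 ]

Direct substitution gives 0/0.
Apply L'Hôpital: lim (-7*sin(7*s + 14))/(2*s + 4), still 0/0.
After 2 applications of L'Hôpital's rule the quotient is (-49*cos(7*s + 14))/(2); substituting s = -2 gives -49/2.

-49/2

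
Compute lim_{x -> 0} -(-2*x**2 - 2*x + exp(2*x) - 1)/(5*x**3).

-4/15

Direct substitution gives 0/0.
Apply L'Hôpital: lim (-4*x + 2*e^(2*x) - 2)/(-15*x^2), still 0/0.
Apply L'Hôpital: lim (4*e^(2*x) - 4)/(-30*x), still 0/0.
After 3 applications of L'Hôpital's rule the quotient is (8*e^(2*x))/(-30); substituting x = 0 gives -4/15.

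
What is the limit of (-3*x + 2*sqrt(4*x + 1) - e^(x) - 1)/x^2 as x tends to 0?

Substitution gives 0/0 (the numerator vanishes to order 2).
Expand each term to order x^2: the coefficient of x^2 in −e^(x) is -1/2 and in 2·√(1 + 4x) is -4.
Lower-order terms cancel with the polynomial part, so the numerator is (-9/2)·x^2 + o(x^2), and the limit is (-9/2)/(1) = -9/2.

-9/2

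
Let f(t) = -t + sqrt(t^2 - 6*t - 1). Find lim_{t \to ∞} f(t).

-3

This has the form ∞ − ∞. Multiply and divide by the conjugate √(t^2 - 6*t - 1) + t.
That gives (-6t - 1) / (√(t^2 - 6*t - 1) + t).
Divide numerator and denominator by t: the limit is -6/(2·1) = -3.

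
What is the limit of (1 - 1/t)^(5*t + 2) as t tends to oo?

Let L be the limit and take ln: ln L = lim (5t + 2)·ln(1 - 1/t) = lim (5t + 2)·(-1/t + O(1/t²)) = -5.
Hence L = e^(-5).

e^(-5)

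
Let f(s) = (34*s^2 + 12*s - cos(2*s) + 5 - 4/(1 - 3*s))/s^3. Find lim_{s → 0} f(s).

Substitution gives 0/0; apply L'Hôpital's rule 3 times.
After differentiating numerator and denominator 3 times the quotient is (-8*sin(2*s) - 648/(3*s - 1)^4)/(6); at s = 0 this is -108.

-108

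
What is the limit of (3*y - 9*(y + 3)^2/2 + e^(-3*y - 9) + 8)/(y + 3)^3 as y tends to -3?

-9/2

Direct substitution gives 0/0.
Apply L'Hôpital: lim (-9*y - 3*e^(-3*y - 9) - 24)/(3*(y + 3)^2), still 0/0.
Apply L'Hôpital: lim (9*e^(-3*y - 9) - 9)/(6*y + 18), still 0/0.
After 3 applications of L'Hôpital's rule the quotient is (-27*e^(-3*y - 9))/(6); substituting y = -3 gives -9/2.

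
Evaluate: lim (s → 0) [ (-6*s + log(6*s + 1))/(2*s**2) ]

Direct substitution gives 0/0.
Apply L'Hôpital: lim (-6 + 6/(6*s + 1))/(4*s), still 0/0.
After 2 applications of L'Hôpital's rule the quotient is (-36/(6*s + 1)^2)/(4); substituting s = 0 gives -9.

-9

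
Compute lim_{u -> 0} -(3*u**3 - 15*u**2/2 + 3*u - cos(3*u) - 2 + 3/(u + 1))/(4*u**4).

Substitution gives 0/0; apply L'Hôpital's rule 4 times.
After differentiating numerator and denominator 4 times the quotient is (-81*cos(3*u) + 72/(u + 1)^5)/(-96); at u = 0 this is 3/32.

3/32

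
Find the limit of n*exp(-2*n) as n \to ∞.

Write as n^1/e^{2n}, an ∞/∞ form.
Exponential growth dominates any polynomial, so repeated L'Hôpital (or the standard result) gives 0.

0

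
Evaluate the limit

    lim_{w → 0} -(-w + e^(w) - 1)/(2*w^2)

Direct substitution gives 0/0.
Apply L'Hôpital: lim (e^(w) - 1)/(-4*w), still 0/0.
After 2 applications of L'Hôpital's rule the quotient is (e^(w))/(-4); substituting w = 0 gives -1/4.

-1/4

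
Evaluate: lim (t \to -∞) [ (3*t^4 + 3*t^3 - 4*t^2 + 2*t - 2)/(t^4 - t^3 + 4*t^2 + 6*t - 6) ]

3

Numerator and denominator both have degree 4.
Dividing every term by t^4, all lower-order terms vanish and the limit is the ratio of leading coefficients, 3/(1) = 3.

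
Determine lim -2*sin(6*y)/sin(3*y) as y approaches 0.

Substitution gives 0/0.
Divide numerator and denominator by y: sin(6y)/y → 6 and sin(3y)/y → 3, so the limit is -2·6/3 = -4.

-4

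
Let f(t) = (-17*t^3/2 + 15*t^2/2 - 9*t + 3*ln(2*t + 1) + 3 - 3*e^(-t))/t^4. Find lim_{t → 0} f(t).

Substitution gives 0/0 (the numerator vanishes to order 4).
Expand each term to order t^4: the coefficient of t^4 in -3·e^(-t) is -1/8 and in 3·ln(1 + 2t) is -12.
Lower-order terms cancel with the polynomial part, so the numerator is (-97/8)·t^4 + o(t^4), and the limit is (-97/8)/(1) = -97/8.

-97/8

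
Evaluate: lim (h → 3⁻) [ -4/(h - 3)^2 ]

-∞

As h → 3⁻, (h - 3) → 0⁻, so (h - 3)^2 → 0⁺ and -4/(h - 3)^2 → -∞.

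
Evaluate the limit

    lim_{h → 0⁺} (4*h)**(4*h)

Base → 0⁺ and exponent → 0⁺: a 0^0 form.
Take logs: 4h·ln(4h). This is 0·(−∞); rewriting as ln(4h)/(1/(4h)) and applying L'Hôpital gives 0.
Hence the limit is e^0 = 1.

1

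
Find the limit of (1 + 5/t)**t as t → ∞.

The base → 1 and the exponent → ∞: a 1^∞ form.
Take logarithms: (t)·ln(1 + 5/t). Since ln(1+u) ~ u for small u, this behaves like (t)·(5/t) → 5.
So the limit is e^(5).

e^(5)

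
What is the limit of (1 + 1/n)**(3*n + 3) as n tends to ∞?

e^(3)

Let L be the limit and take ln: ln L = lim (3n + 3)·ln(1 + 1/n) = lim (3n + 3)·(1/n + O(1/n²)) = 3.
Hence L = e^(3).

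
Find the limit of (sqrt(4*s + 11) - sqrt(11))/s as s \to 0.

A 0/0 form; rationalise with √(11 + 4s) + √11. This collapses the numerator to 4s, leaving 4/(√(11 + 4s) + √11) → 4/(2√11) = 2*√(11)/11.

2*√(11)/11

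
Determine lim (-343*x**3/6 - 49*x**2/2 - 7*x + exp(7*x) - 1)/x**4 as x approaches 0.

Direct substitution gives 0/0.
Apply L'Hôpital: lim (-343*x^2/2 - 49*x + 7*e^(7*x) - 7)/(4*x^3), still 0/0.
Apply L'Hôpital: lim (-343*x + 49*e^(7*x) - 49)/(12*x^2), still 0/0.
Apply L'Hôpital: lim (343*e^(7*x) - 343)/(24*x), still 0/0.
After 4 applications of L'Hôpital's rule the quotient is (2401*e^(7*x))/(24); substituting x = 0 gives 2401/24.

2401/24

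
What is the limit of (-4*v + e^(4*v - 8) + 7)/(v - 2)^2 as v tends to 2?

Direct substitution gives 0/0.
Apply L'Hôpital: lim (4*e^(4*v - 8) - 4)/(2*v - 4), still 0/0.
After 2 applications of L'Hôpital's rule the quotient is (16*e^(4*v - 8))/(2); substituting v = 2 gives 8.

8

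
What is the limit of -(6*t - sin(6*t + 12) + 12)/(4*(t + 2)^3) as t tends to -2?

-9

Direct substitution gives 0/0.
Apply L'Hôpital: lim (6 - 6*cos(6*t + 12))/(-12*(t + 2)^2), still 0/0.
Apply L'Hôpital: lim (36*sin(6*t + 12))/(-24*t - 48), still 0/0.
After 3 applications of L'Hôpital's rule the quotient is (216*cos(6*t + 12))/(-24); substituting t = -2 gives -9.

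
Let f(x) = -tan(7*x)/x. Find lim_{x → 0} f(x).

Substitution gives 0/0.
Since tan(u)/u → 1 as u → 0, tan(7x)/(7x) → 1 and the limit is 7/(-1) = -7.

-7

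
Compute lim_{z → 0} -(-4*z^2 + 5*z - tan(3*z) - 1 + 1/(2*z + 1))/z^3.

Substitution gives 0/0 (the numerator vanishes to order 3).
Expand each term to order z^3: the coefficient of z^3 in −tan(3z) is -9 and in 1/(1 + 2z) is -8.
Lower-order terms cancel with the polynomial part, so the numerator is (-17)·z^3 + o(z^3), and the limit is (-17)/(-1) = 17.

17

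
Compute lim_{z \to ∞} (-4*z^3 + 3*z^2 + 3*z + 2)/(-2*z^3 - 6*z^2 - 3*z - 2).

2

Numerator and denominator both have degree 3.
Dividing every term by z^3, all lower-order terms vanish and the limit is the ratio of leading coefficients, -4/(-2) = 2.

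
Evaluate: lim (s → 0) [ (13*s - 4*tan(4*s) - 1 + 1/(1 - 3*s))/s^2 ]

Substitution gives 0/0; apply L'Hôpital's rule 2 times.
After differentiating numerator and denominator 2 times the quotient is (-128*tan(4*s)/cos(4*s)^2 - 18/(3*s - 1)^3)/(2); at s = 0 this is 9.

9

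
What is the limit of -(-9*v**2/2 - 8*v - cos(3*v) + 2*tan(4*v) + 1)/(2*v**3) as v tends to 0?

Substitution gives 0/0 (the numerator vanishes to order 3).
Expand each term to order v^3: the coefficient of v^3 in −cos(3v) is 0 and in 2·tan(4v) is 128/3.
Lower-order terms cancel with the polynomial part, so the numerator is (128/3)·v^3 + o(v^3), and the limit is (128/3)/(-2) = -64/3.

-64/3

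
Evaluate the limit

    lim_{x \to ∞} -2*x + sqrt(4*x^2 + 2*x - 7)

An ∞ − ∞ form. Rationalising with the conjugate, the difference becomes (2x - 7) / (√(4*x^2 + 2*x - 7) + 2x).
For large x the denominator behaves like 2·2x, so the quotient tends to 2/4 = 1/2.

1/2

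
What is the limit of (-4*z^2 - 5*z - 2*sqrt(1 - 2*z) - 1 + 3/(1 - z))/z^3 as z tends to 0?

Substitution gives 0/0 (the numerator vanishes to order 3).
Expand each term to order z^3: the coefficient of z^3 in -2·√(1 - 2z) is 1 and in 3·1/(1 - z) is 3.
Lower-order terms cancel with the polynomial part, so the numerator is (4)·z^3 + o(z^3), and the limit is (4)/(1) = 4.

4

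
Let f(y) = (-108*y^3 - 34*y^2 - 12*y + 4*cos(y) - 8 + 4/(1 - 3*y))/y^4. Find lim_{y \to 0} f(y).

1945/6

Substitution gives 0/0; apply L'Hôpital's rule 4 times.
After differentiating numerator and denominator 4 times the quotient is (4*cos(y) - 7776/(3*y - 1)^5)/(24); at y = 0 this is 1945/6.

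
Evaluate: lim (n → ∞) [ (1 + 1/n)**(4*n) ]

e^(4)

Write it as [(1 + 1/n)^n]^(4) · (1 + 1/n)^(0). The bracketed term tends to e^(1) and the second factor to 1, so the limit is e^(4).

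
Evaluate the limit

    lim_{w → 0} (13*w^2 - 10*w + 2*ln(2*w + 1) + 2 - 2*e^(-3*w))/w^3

43/3

Substitution gives 0/0; apply L'Hôpital's rule 3 times.
After differentiating numerator and denominator 3 times the quotient is (54*e^(-3*w) + 32/(2*w + 1)^3)/(6); at w = 0 this is 43/3.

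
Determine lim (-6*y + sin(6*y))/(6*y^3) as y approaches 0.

-6

Direct substitution gives 0/0.
Apply L'Hôpital: lim (6*cos(6*y) - 6)/(18*y^2), still 0/0.
Apply L'Hôpital: lim (-36*sin(6*y))/(36*y), still 0/0.
After 3 applications of L'Hôpital's rule the quotient is (-216*cos(6*y))/(36); substituting y = 0 gives -6.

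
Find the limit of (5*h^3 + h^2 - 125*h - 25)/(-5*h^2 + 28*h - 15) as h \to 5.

-130/11

Since h = 5 makes numerator and denominator zero, (h - 5) divides both.
Cancelling it gives (5*h^2 + 26*h + 5)/(3 - 5*h); now plug in h = 5 to get -130/11.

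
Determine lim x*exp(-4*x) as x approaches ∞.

0

Write as x^1/e^{4x}, an ∞/∞ form.
Exponential growth dominates any polynomial, so repeated L'Hôpital (or the standard result) gives 0.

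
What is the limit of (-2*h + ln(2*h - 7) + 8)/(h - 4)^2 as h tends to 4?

Direct substitution gives 0/0.
Apply L'Hôpital: lim (-2 + 2/(2*h - 7))/(2*h - 8), still 0/0.
After 2 applications of L'Hôpital's rule the quotient is (-4/(2*h - 7)^2)/(2); substituting h = 4 gives -2.

-2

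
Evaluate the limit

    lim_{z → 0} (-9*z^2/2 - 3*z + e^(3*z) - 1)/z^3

9/2

Direct substitution gives 0/0.
Apply L'Hôpital: lim (-9*z + 3*e^(3*z) - 3)/(3*z^2), still 0/0.
Apply L'Hôpital: lim (9*e^(3*z) - 9)/(6*z), still 0/0.
After 3 applications of L'Hôpital's rule the quotient is (27*e^(3*z))/(6); substituting z = 0 gives 9/2.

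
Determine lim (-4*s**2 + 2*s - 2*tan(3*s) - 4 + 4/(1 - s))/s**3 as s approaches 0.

Substitution gives 0/0; apply L'Hôpital's rule 3 times.
After differentiating numerator and denominator 3 times the quotient is (12*(36*(s - 1)^4*(cos(6*s) - 2)/(cos(6*s) + 1)^2 + 2)/(s - 1)^4)/(6); at s = 0 this is -14.

-14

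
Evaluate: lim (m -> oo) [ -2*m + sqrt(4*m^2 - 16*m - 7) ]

This has the form ∞ − ∞. Multiply and divide by the conjugate √(4*m^2 - 16*m - 7) + 2m.
That gives (-16m - 7) / (√(4*m^2 - 16*m - 7) + 2m).
Divide numerator and denominator by m: the limit is -16/(2·2) = -4.

-4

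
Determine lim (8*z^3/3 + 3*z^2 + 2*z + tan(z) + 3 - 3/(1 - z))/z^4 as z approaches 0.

Substitution gives 0/0; apply L'Hôpital's rule 4 times.
After differentiating numerator and denominator 4 times the quotient is (24*tan(z)^3/cos(z)^2 + 16*tan(z)/cos(z)^2 + 72/(z - 1)^5)/(24); at z = 0 this is -3.

-3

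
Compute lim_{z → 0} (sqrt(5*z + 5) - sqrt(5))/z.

A 0/0 form; rationalise with √(5 + 5z) + √5. This collapses the numerator to 5z, leaving 5/(√(5 + 5z) + √5) → 5/(2√5) = √(5)/2.

√(5)/2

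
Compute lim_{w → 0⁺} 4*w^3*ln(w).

This is a 0·(−∞) form. Rewrite as 4·ln(w) / w^(−3) and apply L'Hôpital:
the derivative quotient is 4·(1/w) / (−3·w^(−4)) = (-4/3)·w^3 → 0.

0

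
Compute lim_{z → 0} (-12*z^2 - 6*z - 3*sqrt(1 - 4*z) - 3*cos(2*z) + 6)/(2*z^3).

6

Substitution gives 0/0 (the numerator vanishes to order 3).
Expand each term to order z^3: the coefficient of z^3 in -3·√(1 - 4z) is 12 and in -3·cos(2z) is 0.
Lower-order terms cancel with the polynomial part, so the numerator is (12)·z^3 + o(z^3), and the limit is (12)/(2) = 6.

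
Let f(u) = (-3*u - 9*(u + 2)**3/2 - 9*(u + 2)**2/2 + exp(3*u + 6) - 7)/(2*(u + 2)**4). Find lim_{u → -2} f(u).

Direct substitution gives 0/0.
Apply L'Hôpital: lim (-9*u - 27*(u + 2)^2/2 + 3*e^(3*u + 6) - 21)/(8*(u + 2)^3), still 0/0.
Apply L'Hôpital: lim (-27*u + 9*e^(3*u + 6) - 63)/(24*(u + 2)^2), still 0/0.
Apply L'Hôpital: lim (27*e^(3*u + 6) - 27)/(48*u + 96), still 0/0.
After 4 applications of L'Hôpital's rule the quotient is (81*e^(3*u + 6))/(48); substituting u = -2 gives 27/16.

27/16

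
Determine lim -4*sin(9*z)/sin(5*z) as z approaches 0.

Substitution gives 0/0.
Divide numerator and denominator by z: sin(9z)/z → 9 and sin(5z)/z → 5, so the limit is -4·9/5 = -36/5.

-36/5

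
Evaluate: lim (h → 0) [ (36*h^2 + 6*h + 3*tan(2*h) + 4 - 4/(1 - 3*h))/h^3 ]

-100

Substitution gives 0/0 (the numerator vanishes to order 3).
Expand each term to order h^3: the coefficient of h^3 in -4·1/(1 - 3h) is -108 and in 3·tan(2h) is 8.
Lower-order terms cancel with the polynomial part, so the numerator is (-100)·h^3 + o(h^3), and the limit is (-100)/(1) = -100.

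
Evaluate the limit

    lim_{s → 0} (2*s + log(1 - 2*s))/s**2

Direct substitution gives 0/0.
Apply L'Hôpital: lim (2 - 2/(1 - 2*s))/(2*s), still 0/0.
After 2 applications of L'Hôpital's rule the quotient is (-4/(1 - 2*s)^2)/(2); substituting s = 0 gives -2.

-2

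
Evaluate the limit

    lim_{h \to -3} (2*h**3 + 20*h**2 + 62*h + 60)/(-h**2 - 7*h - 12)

Since h = -3 makes numerator and denominator zero, (h + 3) divides both.
Cancelling it gives (2*h^2 + 14*h + 20)/(-h - 4); now plug in h = -3 to get 4.

4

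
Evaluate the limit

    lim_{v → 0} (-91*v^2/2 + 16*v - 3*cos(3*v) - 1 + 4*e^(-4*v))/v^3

-128/3

Substitution gives 0/0 (the numerator vanishes to order 3).
Expand each term to order v^3: the coefficient of v^3 in -3·cos(3v) is 0 and in 4·e^(-4v) is -128/3.
Lower-order terms cancel with the polynomial part, so the numerator is (-128/3)·v^3 + o(v^3), and the limit is (-128/3)/(1) = -128/3.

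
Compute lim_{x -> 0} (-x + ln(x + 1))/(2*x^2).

Direct substitution gives 0/0.
Apply L'Hôpital: lim (-1 + 1/(x + 1))/(4*x), still 0/0.
After 2 applications of L'Hôpital's rule the quotient is (-1/(x + 1)^2)/(4); substituting x = 0 gives -1/4.

-1/4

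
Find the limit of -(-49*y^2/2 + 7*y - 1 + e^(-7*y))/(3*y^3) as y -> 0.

Direct substitution gives 0/0.
Apply L'Hôpital: lim (-49*y + 7 - 7*e^(-7*y))/(-9*y^2), still 0/0.
Apply L'Hôpital: lim (-49 + 49*e^(-7*y))/(-18*y), still 0/0.
After 3 applications of L'Hôpital's rule the quotient is (-343*e^(-7*y))/(-18); substituting y = 0 gives 343/18.

343/18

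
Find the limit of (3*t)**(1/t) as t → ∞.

Base → ∞ and exponent → 0: an ∞^0 form.
Take logs: (1/t)·ln(3·t^1) = (ln 3 + 1·ln t)/t → 0.
So the limit is e^0 = 1.

1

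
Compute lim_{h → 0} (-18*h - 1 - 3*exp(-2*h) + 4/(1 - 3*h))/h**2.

Substitution gives 0/0 (the numerator vanishes to order 2).
Expand each term to order h^2: the coefficient of h^2 in -3·e^(-2h) is -6 and in 4·1/(1 - 3h) is 36.
Lower-order terms cancel with the polynomial part, so the numerator is (30)·h^2 + o(h^2), and the limit is (30)/(1) = 30.

30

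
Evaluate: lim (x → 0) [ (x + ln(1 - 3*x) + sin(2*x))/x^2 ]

Substitution gives 0/0 (the numerator vanishes to order 2).
Expand each term to order x^2: the coefficient of x^2 in sin(2x) is 0 and in ln(1 - 3x) is -9/2.
Lower-order terms cancel with the polynomial part, so the numerator is (-9/2)·x^2 + o(x^2), and the limit is (-9/2)/(1) = -9/2.

-9/2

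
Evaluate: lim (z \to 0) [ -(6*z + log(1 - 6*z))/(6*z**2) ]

Direct substitution gives 0/0.
Apply L'Hôpital: lim (6 - 6/(1 - 6*z))/(-12*z), still 0/0.
After 2 applications of L'Hôpital's rule the quotient is (-36/(1 - 6*z)^2)/(-12); substituting z = 0 gives 3.

3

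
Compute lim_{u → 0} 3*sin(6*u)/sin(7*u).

Substitution gives 0/0.
Divide numerator and denominator by u: sin(6u)/u → 6 and sin(7u)/u → 7, so the limit is 3·6/7 = 18/7.

18/7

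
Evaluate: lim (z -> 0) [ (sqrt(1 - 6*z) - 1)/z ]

-3

Substitution gives 0/0. Multiply numerator and denominator by the conjugate √(1 - 6z) + √1.
The numerator becomes (1 - 6z) − 1 = -6z, so the expression simplifies to -6/(√(1 - 6z) + √1).
Letting z → 0 gives -6/(2√1) = -3.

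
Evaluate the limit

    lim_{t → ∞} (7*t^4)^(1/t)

Base → ∞ and exponent → 0: an ∞^0 form.
Take logs: (1/t)·ln(7·t^4) = (ln 7 + 4·ln t)/t → 0.
So the limit is e^0 = 1.

1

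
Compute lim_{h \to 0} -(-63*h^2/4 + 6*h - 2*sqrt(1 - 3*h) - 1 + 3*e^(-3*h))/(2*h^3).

81/16

Substitution gives 0/0 (the numerator vanishes to order 3).
Expand each term to order h^3: the coefficient of h^3 in 3·e^(-3h) is -27/2 and in -2·√(1 - 3h) is 27/8.
Lower-order terms cancel with the polynomial part, so the numerator is (-81/8)·h^3 + o(h^3), and the limit is (-81/8)/(-2) = 81/16.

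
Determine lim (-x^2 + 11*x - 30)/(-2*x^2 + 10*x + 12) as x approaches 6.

Since x = 6 makes numerator and denominator zero, (x - 6) divides both.
Cancelling it gives (5 - x)/(-2*x - 2); now plug in x = 6 to get 1/14.

1/14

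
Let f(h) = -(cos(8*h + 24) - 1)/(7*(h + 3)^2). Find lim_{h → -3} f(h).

Direct substitution gives 0/0.
Apply L'Hôpital: lim (-8*sin(8*h + 24))/(-14*h - 42), still 0/0.
After 2 applications of L'Hôpital's rule the quotient is (-64*cos(8*h + 24))/(-14); substituting h = -3 gives 32/7.

32/7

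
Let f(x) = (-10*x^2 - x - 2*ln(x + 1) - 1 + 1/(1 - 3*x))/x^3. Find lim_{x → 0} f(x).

Substitution gives 0/0; apply L'Hôpital's rule 3 times.
After differentiating numerator and denominator 3 times the quotient is (162/(3*x - 1)^4 - 4/(x + 1)^3)/(6); at x = 0 this is 79/3.

79/3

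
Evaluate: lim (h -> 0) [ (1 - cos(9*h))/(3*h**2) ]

Substitution gives 0/0.
Use (1 − cos u)/u² → 1/2 with u = 9h: the limit is 9²/(2·3) = 27/2.

27/2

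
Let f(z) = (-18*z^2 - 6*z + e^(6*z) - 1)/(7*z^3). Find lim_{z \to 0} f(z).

Direct substitution gives 0/0.
Apply L'Hôpital: lim (-36*z + 6*e^(6*z) - 6)/(21*z^2), still 0/0.
Apply L'Hôpital: lim (36*e^(6*z) - 36)/(42*z), still 0/0.
After 3 applications of L'Hôpital's rule the quotient is (216*e^(6*z))/(42); substituting z = 0 gives 36/7.

36/7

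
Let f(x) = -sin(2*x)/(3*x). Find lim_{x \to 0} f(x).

-2/3

Substitution gives 0/0.
Write it as (2/(-3))·sin(2x)/(2x); since sin(u)/u → 1, the limit is -2/3.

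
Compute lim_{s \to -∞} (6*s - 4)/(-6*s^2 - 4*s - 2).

0

The denominator has degree 2 and the numerator degree 1. Dividing numerator and denominator by s^2 sends every term to 0 except the leading denominator term, so the limit is 0.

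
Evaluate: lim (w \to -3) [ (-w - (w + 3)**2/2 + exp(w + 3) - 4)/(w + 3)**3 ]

Direct substitution gives 0/0.
Apply L'Hôpital: lim (-w + e^(w + 3) - 4)/(3*(w + 3)^2), still 0/0.
Apply L'Hôpital: lim (e^(w + 3) - 1)/(6*w + 18), still 0/0.
After 3 applications of L'Hôpital's rule the quotient is (e^(w + 3))/(6); substituting w = -3 gives 1/6.

1/6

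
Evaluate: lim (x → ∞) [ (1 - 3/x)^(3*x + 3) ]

e^(-9)

Let L be the limit and take ln: ln L = lim (3x + 3)·ln(1 - 3/x) = lim (3x + 3)·(-3/x + O(1/x²)) = -9.
Hence L = e^(-9).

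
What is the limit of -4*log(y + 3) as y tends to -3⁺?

∞

As y → -3⁺, y + 3 → 0⁺ and ln(y + 3) → −∞.
Multiplying by -4 gives ∞.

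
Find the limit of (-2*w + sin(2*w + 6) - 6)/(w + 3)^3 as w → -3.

Direct substitution gives 0/0.
Apply L'Hôpital: lim (2*cos(2*w + 6) - 2)/(3*(w + 3)^2), still 0/0.
Apply L'Hôpital: lim (-4*sin(2*w + 6))/(6*w + 18), still 0/0.
After 3 applications of L'Hôpital's rule the quotient is (-8*cos(2*w + 6))/(6); substituting w = -3 gives -4/3.

-4/3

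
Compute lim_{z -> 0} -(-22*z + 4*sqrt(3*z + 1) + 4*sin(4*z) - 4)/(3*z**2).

3/2

Substitution gives 0/0; apply L'Hôpital's rule 2 times.
After differentiating numerator and denominator 2 times the quotient is (-64*sin(4*z) - 9/(3*z + 1)^(3/2))/(-6); at z = 0 this is 3/2.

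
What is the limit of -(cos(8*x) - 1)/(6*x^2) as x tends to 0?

Direct substitution gives 0/0.
Apply L'Hôpital: lim (-8*sin(8*x))/(-12*x), still 0/0.
After 2 applications of L'Hôpital's rule the quotient is (-64*cos(8*x))/(-12); substituting x = 0 gives 16/3.

16/3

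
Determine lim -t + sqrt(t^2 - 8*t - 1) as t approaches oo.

-4

An ∞ − ∞ form. Rationalising with the conjugate, the difference becomes (-8t - 1) / (√(t^2 - 8*t - 1) + t).
For large t the denominator behaves like 2·t, so the quotient tends to -8/2 = -4.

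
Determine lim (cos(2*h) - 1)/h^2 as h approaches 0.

Direct substitution gives 0/0.
Apply L'Hôpital: lim (-2*sin(2*h))/(2*h), still 0/0.
After 2 applications of L'Hôpital's rule the quotient is (-4*cos(2*h))/(2); substituting h = 0 gives -2.

-2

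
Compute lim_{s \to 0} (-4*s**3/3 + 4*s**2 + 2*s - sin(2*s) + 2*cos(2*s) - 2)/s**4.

Substitution gives 0/0 (the numerator vanishes to order 4).
Expand each term to order s^4: the coefficient of s^4 in 2·cos(2s) is 4/3 and in −sin(2s) is 0.
Lower-order terms cancel with the polynomial part, so the numerator is (4/3)·s^4 + o(s^4), and the limit is (4/3)/(1) = 4/3.

4/3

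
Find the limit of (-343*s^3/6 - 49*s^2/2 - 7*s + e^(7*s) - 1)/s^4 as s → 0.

Direct substitution gives 0/0.
Apply L'Hôpital: lim (-343*s^2/2 - 49*s + 7*e^(7*s) - 7)/(4*s^3), still 0/0.
Apply L'Hôpital: lim (-343*s + 49*e^(7*s) - 49)/(12*s^2), still 0/0.
Apply L'Hôpital: lim (343*e^(7*s) - 343)/(24*s), still 0/0.
After 4 applications of L'Hôpital's rule the quotient is (2401*e^(7*s))/(24); substituting s = 0 gives 2401/24.

2401/24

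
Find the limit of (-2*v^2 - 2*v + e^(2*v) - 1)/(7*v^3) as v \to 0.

4/21

Direct substitution gives 0/0.
Apply L'Hôpital: lim (-4*v + 2*e^(2*v) - 2)/(21*v^2), still 0/0.
Apply L'Hôpital: lim (4*e^(2*v) - 4)/(42*v), still 0/0.
After 3 applications of L'Hôpital's rule the quotient is (8*e^(2*v))/(42); substituting v = 0 gives 4/21.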